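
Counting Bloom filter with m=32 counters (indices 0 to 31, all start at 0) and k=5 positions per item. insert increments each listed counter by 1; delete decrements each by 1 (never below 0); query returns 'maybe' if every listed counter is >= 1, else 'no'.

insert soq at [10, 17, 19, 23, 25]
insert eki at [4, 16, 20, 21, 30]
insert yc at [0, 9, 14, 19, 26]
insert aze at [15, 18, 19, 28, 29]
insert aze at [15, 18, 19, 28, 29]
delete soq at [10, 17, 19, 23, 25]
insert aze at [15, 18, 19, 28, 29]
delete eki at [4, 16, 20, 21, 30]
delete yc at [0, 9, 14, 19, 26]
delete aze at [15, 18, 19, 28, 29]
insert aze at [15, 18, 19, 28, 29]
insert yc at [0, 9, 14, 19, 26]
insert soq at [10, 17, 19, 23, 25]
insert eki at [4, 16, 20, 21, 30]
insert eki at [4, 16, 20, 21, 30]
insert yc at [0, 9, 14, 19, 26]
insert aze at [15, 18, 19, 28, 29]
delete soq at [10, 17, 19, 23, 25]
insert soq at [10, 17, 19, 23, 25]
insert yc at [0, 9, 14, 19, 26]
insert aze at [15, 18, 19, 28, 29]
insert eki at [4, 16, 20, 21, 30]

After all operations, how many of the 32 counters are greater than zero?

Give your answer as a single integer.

Answer: 18

Derivation:
Step 1: insert soq at [10, 17, 19, 23, 25] -> counters=[0,0,0,0,0,0,0,0,0,0,1,0,0,0,0,0,0,1,0,1,0,0,0,1,0,1,0,0,0,0,0,0]
Step 2: insert eki at [4, 16, 20, 21, 30] -> counters=[0,0,0,0,1,0,0,0,0,0,1,0,0,0,0,0,1,1,0,1,1,1,0,1,0,1,0,0,0,0,1,0]
Step 3: insert yc at [0, 9, 14, 19, 26] -> counters=[1,0,0,0,1,0,0,0,0,1,1,0,0,0,1,0,1,1,0,2,1,1,0,1,0,1,1,0,0,0,1,0]
Step 4: insert aze at [15, 18, 19, 28, 29] -> counters=[1,0,0,0,1,0,0,0,0,1,1,0,0,0,1,1,1,1,1,3,1,1,0,1,0,1,1,0,1,1,1,0]
Step 5: insert aze at [15, 18, 19, 28, 29] -> counters=[1,0,0,0,1,0,0,0,0,1,1,0,0,0,1,2,1,1,2,4,1,1,0,1,0,1,1,0,2,2,1,0]
Step 6: delete soq at [10, 17, 19, 23, 25] -> counters=[1,0,0,0,1,0,0,0,0,1,0,0,0,0,1,2,1,0,2,3,1,1,0,0,0,0,1,0,2,2,1,0]
Step 7: insert aze at [15, 18, 19, 28, 29] -> counters=[1,0,0,0,1,0,0,0,0,1,0,0,0,0,1,3,1,0,3,4,1,1,0,0,0,0,1,0,3,3,1,0]
Step 8: delete eki at [4, 16, 20, 21, 30] -> counters=[1,0,0,0,0,0,0,0,0,1,0,0,0,0,1,3,0,0,3,4,0,0,0,0,0,0,1,0,3,3,0,0]
Step 9: delete yc at [0, 9, 14, 19, 26] -> counters=[0,0,0,0,0,0,0,0,0,0,0,0,0,0,0,3,0,0,3,3,0,0,0,0,0,0,0,0,3,3,0,0]
Step 10: delete aze at [15, 18, 19, 28, 29] -> counters=[0,0,0,0,0,0,0,0,0,0,0,0,0,0,0,2,0,0,2,2,0,0,0,0,0,0,0,0,2,2,0,0]
Step 11: insert aze at [15, 18, 19, 28, 29] -> counters=[0,0,0,0,0,0,0,0,0,0,0,0,0,0,0,3,0,0,3,3,0,0,0,0,0,0,0,0,3,3,0,0]
Step 12: insert yc at [0, 9, 14, 19, 26] -> counters=[1,0,0,0,0,0,0,0,0,1,0,0,0,0,1,3,0,0,3,4,0,0,0,0,0,0,1,0,3,3,0,0]
Step 13: insert soq at [10, 17, 19, 23, 25] -> counters=[1,0,0,0,0,0,0,0,0,1,1,0,0,0,1,3,0,1,3,5,0,0,0,1,0,1,1,0,3,3,0,0]
Step 14: insert eki at [4, 16, 20, 21, 30] -> counters=[1,0,0,0,1,0,0,0,0,1,1,0,0,0,1,3,1,1,3,5,1,1,0,1,0,1,1,0,3,3,1,0]
Step 15: insert eki at [4, 16, 20, 21, 30] -> counters=[1,0,0,0,2,0,0,0,0,1,1,0,0,0,1,3,2,1,3,5,2,2,0,1,0,1,1,0,3,3,2,0]
Step 16: insert yc at [0, 9, 14, 19, 26] -> counters=[2,0,0,0,2,0,0,0,0,2,1,0,0,0,2,3,2,1,3,6,2,2,0,1,0,1,2,0,3,3,2,0]
Step 17: insert aze at [15, 18, 19, 28, 29] -> counters=[2,0,0,0,2,0,0,0,0,2,1,0,0,0,2,4,2,1,4,7,2,2,0,1,0,1,2,0,4,4,2,0]
Step 18: delete soq at [10, 17, 19, 23, 25] -> counters=[2,0,0,0,2,0,0,0,0,2,0,0,0,0,2,4,2,0,4,6,2,2,0,0,0,0,2,0,4,4,2,0]
Step 19: insert soq at [10, 17, 19, 23, 25] -> counters=[2,0,0,0,2,0,0,0,0,2,1,0,0,0,2,4,2,1,4,7,2,2,0,1,0,1,2,0,4,4,2,0]
Step 20: insert yc at [0, 9, 14, 19, 26] -> counters=[3,0,0,0,2,0,0,0,0,3,1,0,0,0,3,4,2,1,4,8,2,2,0,1,0,1,3,0,4,4,2,0]
Step 21: insert aze at [15, 18, 19, 28, 29] -> counters=[3,0,0,0,2,0,0,0,0,3,1,0,0,0,3,5,2,1,5,9,2,2,0,1,0,1,3,0,5,5,2,0]
Step 22: insert eki at [4, 16, 20, 21, 30] -> counters=[3,0,0,0,3,0,0,0,0,3,1,0,0,0,3,5,3,1,5,9,3,3,0,1,0,1,3,0,5,5,3,0]
Final counters=[3,0,0,0,3,0,0,0,0,3,1,0,0,0,3,5,3,1,5,9,3,3,0,1,0,1,3,0,5,5,3,0] -> 18 nonzero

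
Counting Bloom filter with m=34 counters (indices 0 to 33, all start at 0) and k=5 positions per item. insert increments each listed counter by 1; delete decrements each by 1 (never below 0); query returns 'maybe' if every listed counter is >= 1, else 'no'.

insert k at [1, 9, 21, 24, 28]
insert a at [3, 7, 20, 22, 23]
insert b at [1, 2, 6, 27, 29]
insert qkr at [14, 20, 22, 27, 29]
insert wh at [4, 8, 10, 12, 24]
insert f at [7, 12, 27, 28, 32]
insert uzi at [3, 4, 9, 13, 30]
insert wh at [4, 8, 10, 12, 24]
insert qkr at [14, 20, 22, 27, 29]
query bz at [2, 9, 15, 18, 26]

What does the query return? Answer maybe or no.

Step 1: insert k at [1, 9, 21, 24, 28] -> counters=[0,1,0,0,0,0,0,0,0,1,0,0,0,0,0,0,0,0,0,0,0,1,0,0,1,0,0,0,1,0,0,0,0,0]
Step 2: insert a at [3, 7, 20, 22, 23] -> counters=[0,1,0,1,0,0,0,1,0,1,0,0,0,0,0,0,0,0,0,0,1,1,1,1,1,0,0,0,1,0,0,0,0,0]
Step 3: insert b at [1, 2, 6, 27, 29] -> counters=[0,2,1,1,0,0,1,1,0,1,0,0,0,0,0,0,0,0,0,0,1,1,1,1,1,0,0,1,1,1,0,0,0,0]
Step 4: insert qkr at [14, 20, 22, 27, 29] -> counters=[0,2,1,1,0,0,1,1,0,1,0,0,0,0,1,0,0,0,0,0,2,1,2,1,1,0,0,2,1,2,0,0,0,0]
Step 5: insert wh at [4, 8, 10, 12, 24] -> counters=[0,2,1,1,1,0,1,1,1,1,1,0,1,0,1,0,0,0,0,0,2,1,2,1,2,0,0,2,1,2,0,0,0,0]
Step 6: insert f at [7, 12, 27, 28, 32] -> counters=[0,2,1,1,1,0,1,2,1,1,1,0,2,0,1,0,0,0,0,0,2,1,2,1,2,0,0,3,2,2,0,0,1,0]
Step 7: insert uzi at [3, 4, 9, 13, 30] -> counters=[0,2,1,2,2,0,1,2,1,2,1,0,2,1,1,0,0,0,0,0,2,1,2,1,2,0,0,3,2,2,1,0,1,0]
Step 8: insert wh at [4, 8, 10, 12, 24] -> counters=[0,2,1,2,3,0,1,2,2,2,2,0,3,1,1,0,0,0,0,0,2,1,2,1,3,0,0,3,2,2,1,0,1,0]
Step 9: insert qkr at [14, 20, 22, 27, 29] -> counters=[0,2,1,2,3,0,1,2,2,2,2,0,3,1,2,0,0,0,0,0,3,1,3,1,3,0,0,4,2,3,1,0,1,0]
Query bz: check counters[2]=1 counters[9]=2 counters[15]=0 counters[18]=0 counters[26]=0 -> no

Answer: no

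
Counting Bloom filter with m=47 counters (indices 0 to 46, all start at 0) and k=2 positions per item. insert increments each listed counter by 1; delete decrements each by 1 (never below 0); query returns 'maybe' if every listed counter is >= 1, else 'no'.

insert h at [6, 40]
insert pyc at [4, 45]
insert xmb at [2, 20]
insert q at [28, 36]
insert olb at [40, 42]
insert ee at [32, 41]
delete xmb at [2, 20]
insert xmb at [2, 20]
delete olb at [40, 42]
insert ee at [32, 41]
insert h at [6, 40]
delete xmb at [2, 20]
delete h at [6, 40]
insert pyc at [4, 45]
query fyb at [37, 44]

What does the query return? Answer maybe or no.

Step 1: insert h at [6, 40] -> counters=[0,0,0,0,0,0,1,0,0,0,0,0,0,0,0,0,0,0,0,0,0,0,0,0,0,0,0,0,0,0,0,0,0,0,0,0,0,0,0,0,1,0,0,0,0,0,0]
Step 2: insert pyc at [4, 45] -> counters=[0,0,0,0,1,0,1,0,0,0,0,0,0,0,0,0,0,0,0,0,0,0,0,0,0,0,0,0,0,0,0,0,0,0,0,0,0,0,0,0,1,0,0,0,0,1,0]
Step 3: insert xmb at [2, 20] -> counters=[0,0,1,0,1,0,1,0,0,0,0,0,0,0,0,0,0,0,0,0,1,0,0,0,0,0,0,0,0,0,0,0,0,0,0,0,0,0,0,0,1,0,0,0,0,1,0]
Step 4: insert q at [28, 36] -> counters=[0,0,1,0,1,0,1,0,0,0,0,0,0,0,0,0,0,0,0,0,1,0,0,0,0,0,0,0,1,0,0,0,0,0,0,0,1,0,0,0,1,0,0,0,0,1,0]
Step 5: insert olb at [40, 42] -> counters=[0,0,1,0,1,0,1,0,0,0,0,0,0,0,0,0,0,0,0,0,1,0,0,0,0,0,0,0,1,0,0,0,0,0,0,0,1,0,0,0,2,0,1,0,0,1,0]
Step 6: insert ee at [32, 41] -> counters=[0,0,1,0,1,0,1,0,0,0,0,0,0,0,0,0,0,0,0,0,1,0,0,0,0,0,0,0,1,0,0,0,1,0,0,0,1,0,0,0,2,1,1,0,0,1,0]
Step 7: delete xmb at [2, 20] -> counters=[0,0,0,0,1,0,1,0,0,0,0,0,0,0,0,0,0,0,0,0,0,0,0,0,0,0,0,0,1,0,0,0,1,0,0,0,1,0,0,0,2,1,1,0,0,1,0]
Step 8: insert xmb at [2, 20] -> counters=[0,0,1,0,1,0,1,0,0,0,0,0,0,0,0,0,0,0,0,0,1,0,0,0,0,0,0,0,1,0,0,0,1,0,0,0,1,0,0,0,2,1,1,0,0,1,0]
Step 9: delete olb at [40, 42] -> counters=[0,0,1,0,1,0,1,0,0,0,0,0,0,0,0,0,0,0,0,0,1,0,0,0,0,0,0,0,1,0,0,0,1,0,0,0,1,0,0,0,1,1,0,0,0,1,0]
Step 10: insert ee at [32, 41] -> counters=[0,0,1,0,1,0,1,0,0,0,0,0,0,0,0,0,0,0,0,0,1,0,0,0,0,0,0,0,1,0,0,0,2,0,0,0,1,0,0,0,1,2,0,0,0,1,0]
Step 11: insert h at [6, 40] -> counters=[0,0,1,0,1,0,2,0,0,0,0,0,0,0,0,0,0,0,0,0,1,0,0,0,0,0,0,0,1,0,0,0,2,0,0,0,1,0,0,0,2,2,0,0,0,1,0]
Step 12: delete xmb at [2, 20] -> counters=[0,0,0,0,1,0,2,0,0,0,0,0,0,0,0,0,0,0,0,0,0,0,0,0,0,0,0,0,1,0,0,0,2,0,0,0,1,0,0,0,2,2,0,0,0,1,0]
Step 13: delete h at [6, 40] -> counters=[0,0,0,0,1,0,1,0,0,0,0,0,0,0,0,0,0,0,0,0,0,0,0,0,0,0,0,0,1,0,0,0,2,0,0,0,1,0,0,0,1,2,0,0,0,1,0]
Step 14: insert pyc at [4, 45] -> counters=[0,0,0,0,2,0,1,0,0,0,0,0,0,0,0,0,0,0,0,0,0,0,0,0,0,0,0,0,1,0,0,0,2,0,0,0,1,0,0,0,1,2,0,0,0,2,0]
Query fyb: check counters[37]=0 counters[44]=0 -> no

Answer: no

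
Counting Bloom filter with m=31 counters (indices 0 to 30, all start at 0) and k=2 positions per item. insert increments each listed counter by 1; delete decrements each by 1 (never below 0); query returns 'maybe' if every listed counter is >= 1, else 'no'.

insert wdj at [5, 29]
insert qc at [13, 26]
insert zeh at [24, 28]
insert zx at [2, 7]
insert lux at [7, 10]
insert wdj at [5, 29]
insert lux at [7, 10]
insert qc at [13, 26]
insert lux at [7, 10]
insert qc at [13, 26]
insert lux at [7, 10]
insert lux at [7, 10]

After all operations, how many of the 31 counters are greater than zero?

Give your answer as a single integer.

Step 1: insert wdj at [5, 29] -> counters=[0,0,0,0,0,1,0,0,0,0,0,0,0,0,0,0,0,0,0,0,0,0,0,0,0,0,0,0,0,1,0]
Step 2: insert qc at [13, 26] -> counters=[0,0,0,0,0,1,0,0,0,0,0,0,0,1,0,0,0,0,0,0,0,0,0,0,0,0,1,0,0,1,0]
Step 3: insert zeh at [24, 28] -> counters=[0,0,0,0,0,1,0,0,0,0,0,0,0,1,0,0,0,0,0,0,0,0,0,0,1,0,1,0,1,1,0]
Step 4: insert zx at [2, 7] -> counters=[0,0,1,0,0,1,0,1,0,0,0,0,0,1,0,0,0,0,0,0,0,0,0,0,1,0,1,0,1,1,0]
Step 5: insert lux at [7, 10] -> counters=[0,0,1,0,0,1,0,2,0,0,1,0,0,1,0,0,0,0,0,0,0,0,0,0,1,0,1,0,1,1,0]
Step 6: insert wdj at [5, 29] -> counters=[0,0,1,0,0,2,0,2,0,0,1,0,0,1,0,0,0,0,0,0,0,0,0,0,1,0,1,0,1,2,0]
Step 7: insert lux at [7, 10] -> counters=[0,0,1,0,0,2,0,3,0,0,2,0,0,1,0,0,0,0,0,0,0,0,0,0,1,0,1,0,1,2,0]
Step 8: insert qc at [13, 26] -> counters=[0,0,1,0,0,2,0,3,0,0,2,0,0,2,0,0,0,0,0,0,0,0,0,0,1,0,2,0,1,2,0]
Step 9: insert lux at [7, 10] -> counters=[0,0,1,0,0,2,0,4,0,0,3,0,0,2,0,0,0,0,0,0,0,0,0,0,1,0,2,0,1,2,0]
Step 10: insert qc at [13, 26] -> counters=[0,0,1,0,0,2,0,4,0,0,3,0,0,3,0,0,0,0,0,0,0,0,0,0,1,0,3,0,1,2,0]
Step 11: insert lux at [7, 10] -> counters=[0,0,1,0,0,2,0,5,0,0,4,0,0,3,0,0,0,0,0,0,0,0,0,0,1,0,3,0,1,2,0]
Step 12: insert lux at [7, 10] -> counters=[0,0,1,0,0,2,0,6,0,0,5,0,0,3,0,0,0,0,0,0,0,0,0,0,1,0,3,0,1,2,0]
Final counters=[0,0,1,0,0,2,0,6,0,0,5,0,0,3,0,0,0,0,0,0,0,0,0,0,1,0,3,0,1,2,0] -> 9 nonzero

Answer: 9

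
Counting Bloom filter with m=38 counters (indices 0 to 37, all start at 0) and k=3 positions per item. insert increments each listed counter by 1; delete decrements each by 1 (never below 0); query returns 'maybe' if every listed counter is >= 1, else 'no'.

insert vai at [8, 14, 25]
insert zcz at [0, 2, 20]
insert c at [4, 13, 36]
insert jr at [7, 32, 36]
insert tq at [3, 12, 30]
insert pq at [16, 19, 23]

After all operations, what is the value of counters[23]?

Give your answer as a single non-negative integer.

Step 1: insert vai at [8, 14, 25] -> counters=[0,0,0,0,0,0,0,0,1,0,0,0,0,0,1,0,0,0,0,0,0,0,0,0,0,1,0,0,0,0,0,0,0,0,0,0,0,0]
Step 2: insert zcz at [0, 2, 20] -> counters=[1,0,1,0,0,0,0,0,1,0,0,0,0,0,1,0,0,0,0,0,1,0,0,0,0,1,0,0,0,0,0,0,0,0,0,0,0,0]
Step 3: insert c at [4, 13, 36] -> counters=[1,0,1,0,1,0,0,0,1,0,0,0,0,1,1,0,0,0,0,0,1,0,0,0,0,1,0,0,0,0,0,0,0,0,0,0,1,0]
Step 4: insert jr at [7, 32, 36] -> counters=[1,0,1,0,1,0,0,1,1,0,0,0,0,1,1,0,0,0,0,0,1,0,0,0,0,1,0,0,0,0,0,0,1,0,0,0,2,0]
Step 5: insert tq at [3, 12, 30] -> counters=[1,0,1,1,1,0,0,1,1,0,0,0,1,1,1,0,0,0,0,0,1,0,0,0,0,1,0,0,0,0,1,0,1,0,0,0,2,0]
Step 6: insert pq at [16, 19, 23] -> counters=[1,0,1,1,1,0,0,1,1,0,0,0,1,1,1,0,1,0,0,1,1,0,0,1,0,1,0,0,0,0,1,0,1,0,0,0,2,0]
Final counters=[1,0,1,1,1,0,0,1,1,0,0,0,1,1,1,0,1,0,0,1,1,0,0,1,0,1,0,0,0,0,1,0,1,0,0,0,2,0] -> counters[23]=1

Answer: 1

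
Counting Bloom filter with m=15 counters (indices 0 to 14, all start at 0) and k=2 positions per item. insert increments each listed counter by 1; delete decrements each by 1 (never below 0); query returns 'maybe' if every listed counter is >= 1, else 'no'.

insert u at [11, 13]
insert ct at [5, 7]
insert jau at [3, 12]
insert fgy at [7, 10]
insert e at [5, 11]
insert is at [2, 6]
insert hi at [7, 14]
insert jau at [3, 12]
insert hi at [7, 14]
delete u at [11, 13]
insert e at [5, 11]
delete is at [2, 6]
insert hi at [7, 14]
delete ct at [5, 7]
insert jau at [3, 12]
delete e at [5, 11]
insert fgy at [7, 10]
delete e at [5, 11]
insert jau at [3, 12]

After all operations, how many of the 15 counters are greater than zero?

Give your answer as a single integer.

Answer: 5

Derivation:
Step 1: insert u at [11, 13] -> counters=[0,0,0,0,0,0,0,0,0,0,0,1,0,1,0]
Step 2: insert ct at [5, 7] -> counters=[0,0,0,0,0,1,0,1,0,0,0,1,0,1,0]
Step 3: insert jau at [3, 12] -> counters=[0,0,0,1,0,1,0,1,0,0,0,1,1,1,0]
Step 4: insert fgy at [7, 10] -> counters=[0,0,0,1,0,1,0,2,0,0,1,1,1,1,0]
Step 5: insert e at [5, 11] -> counters=[0,0,0,1,0,2,0,2,0,0,1,2,1,1,0]
Step 6: insert is at [2, 6] -> counters=[0,0,1,1,0,2,1,2,0,0,1,2,1,1,0]
Step 7: insert hi at [7, 14] -> counters=[0,0,1,1,0,2,1,3,0,0,1,2,1,1,1]
Step 8: insert jau at [3, 12] -> counters=[0,0,1,2,0,2,1,3,0,0,1,2,2,1,1]
Step 9: insert hi at [7, 14] -> counters=[0,0,1,2,0,2,1,4,0,0,1,2,2,1,2]
Step 10: delete u at [11, 13] -> counters=[0,0,1,2,0,2,1,4,0,0,1,1,2,0,2]
Step 11: insert e at [5, 11] -> counters=[0,0,1,2,0,3,1,4,0,0,1,2,2,0,2]
Step 12: delete is at [2, 6] -> counters=[0,0,0,2,0,3,0,4,0,0,1,2,2,0,2]
Step 13: insert hi at [7, 14] -> counters=[0,0,0,2,0,3,0,5,0,0,1,2,2,0,3]
Step 14: delete ct at [5, 7] -> counters=[0,0,0,2,0,2,0,4,0,0,1,2,2,0,3]
Step 15: insert jau at [3, 12] -> counters=[0,0,0,3,0,2,0,4,0,0,1,2,3,0,3]
Step 16: delete e at [5, 11] -> counters=[0,0,0,3,0,1,0,4,0,0,1,1,3,0,3]
Step 17: insert fgy at [7, 10] -> counters=[0,0,0,3,0,1,0,5,0,0,2,1,3,0,3]
Step 18: delete e at [5, 11] -> counters=[0,0,0,3,0,0,0,5,0,0,2,0,3,0,3]
Step 19: insert jau at [3, 12] -> counters=[0,0,0,4,0,0,0,5,0,0,2,0,4,0,3]
Final counters=[0,0,0,4,0,0,0,5,0,0,2,0,4,0,3] -> 5 nonzero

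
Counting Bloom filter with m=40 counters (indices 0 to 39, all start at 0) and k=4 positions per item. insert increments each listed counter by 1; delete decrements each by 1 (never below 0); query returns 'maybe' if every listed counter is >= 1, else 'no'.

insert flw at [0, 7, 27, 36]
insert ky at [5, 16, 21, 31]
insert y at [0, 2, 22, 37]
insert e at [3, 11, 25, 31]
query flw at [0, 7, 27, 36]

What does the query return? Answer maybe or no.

Step 1: insert flw at [0, 7, 27, 36] -> counters=[1,0,0,0,0,0,0,1,0,0,0,0,0,0,0,0,0,0,0,0,0,0,0,0,0,0,0,1,0,0,0,0,0,0,0,0,1,0,0,0]
Step 2: insert ky at [5, 16, 21, 31] -> counters=[1,0,0,0,0,1,0,1,0,0,0,0,0,0,0,0,1,0,0,0,0,1,0,0,0,0,0,1,0,0,0,1,0,0,0,0,1,0,0,0]
Step 3: insert y at [0, 2, 22, 37] -> counters=[2,0,1,0,0,1,0,1,0,0,0,0,0,0,0,0,1,0,0,0,0,1,1,0,0,0,0,1,0,0,0,1,0,0,0,0,1,1,0,0]
Step 4: insert e at [3, 11, 25, 31] -> counters=[2,0,1,1,0,1,0,1,0,0,0,1,0,0,0,0,1,0,0,0,0,1,1,0,0,1,0,1,0,0,0,2,0,0,0,0,1,1,0,0]
Query flw: check counters[0]=2 counters[7]=1 counters[27]=1 counters[36]=1 -> maybe

Answer: maybe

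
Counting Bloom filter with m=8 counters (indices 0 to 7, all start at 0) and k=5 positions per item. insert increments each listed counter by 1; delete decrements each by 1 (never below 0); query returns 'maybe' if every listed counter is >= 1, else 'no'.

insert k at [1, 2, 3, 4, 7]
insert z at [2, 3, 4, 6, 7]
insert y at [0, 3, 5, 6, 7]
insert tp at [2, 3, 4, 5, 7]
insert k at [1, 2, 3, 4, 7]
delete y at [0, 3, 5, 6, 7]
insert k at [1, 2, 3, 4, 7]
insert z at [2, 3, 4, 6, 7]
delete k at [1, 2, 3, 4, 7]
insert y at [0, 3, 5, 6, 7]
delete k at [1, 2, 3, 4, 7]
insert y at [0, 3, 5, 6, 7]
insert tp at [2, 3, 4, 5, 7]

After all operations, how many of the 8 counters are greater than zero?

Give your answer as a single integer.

Answer: 8

Derivation:
Step 1: insert k at [1, 2, 3, 4, 7] -> counters=[0,1,1,1,1,0,0,1]
Step 2: insert z at [2, 3, 4, 6, 7] -> counters=[0,1,2,2,2,0,1,2]
Step 3: insert y at [0, 3, 5, 6, 7] -> counters=[1,1,2,3,2,1,2,3]
Step 4: insert tp at [2, 3, 4, 5, 7] -> counters=[1,1,3,4,3,2,2,4]
Step 5: insert k at [1, 2, 3, 4, 7] -> counters=[1,2,4,5,4,2,2,5]
Step 6: delete y at [0, 3, 5, 6, 7] -> counters=[0,2,4,4,4,1,1,4]
Step 7: insert k at [1, 2, 3, 4, 7] -> counters=[0,3,5,5,5,1,1,5]
Step 8: insert z at [2, 3, 4, 6, 7] -> counters=[0,3,6,6,6,1,2,6]
Step 9: delete k at [1, 2, 3, 4, 7] -> counters=[0,2,5,5,5,1,2,5]
Step 10: insert y at [0, 3, 5, 6, 7] -> counters=[1,2,5,6,5,2,3,6]
Step 11: delete k at [1, 2, 3, 4, 7] -> counters=[1,1,4,5,4,2,3,5]
Step 12: insert y at [0, 3, 5, 6, 7] -> counters=[2,1,4,6,4,3,4,6]
Step 13: insert tp at [2, 3, 4, 5, 7] -> counters=[2,1,5,7,5,4,4,7]
Final counters=[2,1,5,7,5,4,4,7] -> 8 nonzero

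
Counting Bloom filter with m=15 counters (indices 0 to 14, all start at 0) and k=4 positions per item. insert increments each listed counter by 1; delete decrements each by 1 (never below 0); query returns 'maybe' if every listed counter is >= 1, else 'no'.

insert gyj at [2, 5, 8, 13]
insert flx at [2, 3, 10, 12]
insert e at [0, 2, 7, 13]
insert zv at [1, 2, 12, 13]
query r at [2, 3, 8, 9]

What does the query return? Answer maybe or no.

Answer: no

Derivation:
Step 1: insert gyj at [2, 5, 8, 13] -> counters=[0,0,1,0,0,1,0,0,1,0,0,0,0,1,0]
Step 2: insert flx at [2, 3, 10, 12] -> counters=[0,0,2,1,0,1,0,0,1,0,1,0,1,1,0]
Step 3: insert e at [0, 2, 7, 13] -> counters=[1,0,3,1,0,1,0,1,1,0,1,0,1,2,0]
Step 4: insert zv at [1, 2, 12, 13] -> counters=[1,1,4,1,0,1,0,1,1,0,1,0,2,3,0]
Query r: check counters[2]=4 counters[3]=1 counters[8]=1 counters[9]=0 -> no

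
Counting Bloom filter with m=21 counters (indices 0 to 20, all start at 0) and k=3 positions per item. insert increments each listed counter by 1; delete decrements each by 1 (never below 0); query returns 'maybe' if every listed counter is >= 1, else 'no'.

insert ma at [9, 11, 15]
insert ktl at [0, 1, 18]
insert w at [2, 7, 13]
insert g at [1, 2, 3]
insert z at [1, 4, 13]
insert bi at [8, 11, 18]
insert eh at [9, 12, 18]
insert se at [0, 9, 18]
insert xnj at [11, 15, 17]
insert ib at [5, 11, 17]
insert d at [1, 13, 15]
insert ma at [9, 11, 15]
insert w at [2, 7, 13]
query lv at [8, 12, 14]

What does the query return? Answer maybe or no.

Step 1: insert ma at [9, 11, 15] -> counters=[0,0,0,0,0,0,0,0,0,1,0,1,0,0,0,1,0,0,0,0,0]
Step 2: insert ktl at [0, 1, 18] -> counters=[1,1,0,0,0,0,0,0,0,1,0,1,0,0,0,1,0,0,1,0,0]
Step 3: insert w at [2, 7, 13] -> counters=[1,1,1,0,0,0,0,1,0,1,0,1,0,1,0,1,0,0,1,0,0]
Step 4: insert g at [1, 2, 3] -> counters=[1,2,2,1,0,0,0,1,0,1,0,1,0,1,0,1,0,0,1,0,0]
Step 5: insert z at [1, 4, 13] -> counters=[1,3,2,1,1,0,0,1,0,1,0,1,0,2,0,1,0,0,1,0,0]
Step 6: insert bi at [8, 11, 18] -> counters=[1,3,2,1,1,0,0,1,1,1,0,2,0,2,0,1,0,0,2,0,0]
Step 7: insert eh at [9, 12, 18] -> counters=[1,3,2,1,1,0,0,1,1,2,0,2,1,2,0,1,0,0,3,0,0]
Step 8: insert se at [0, 9, 18] -> counters=[2,3,2,1,1,0,0,1,1,3,0,2,1,2,0,1,0,0,4,0,0]
Step 9: insert xnj at [11, 15, 17] -> counters=[2,3,2,1,1,0,0,1,1,3,0,3,1,2,0,2,0,1,4,0,0]
Step 10: insert ib at [5, 11, 17] -> counters=[2,3,2,1,1,1,0,1,1,3,0,4,1,2,0,2,0,2,4,0,0]
Step 11: insert d at [1, 13, 15] -> counters=[2,4,2,1,1,1,0,1,1,3,0,4,1,3,0,3,0,2,4,0,0]
Step 12: insert ma at [9, 11, 15] -> counters=[2,4,2,1,1,1,0,1,1,4,0,5,1,3,0,4,0,2,4,0,0]
Step 13: insert w at [2, 7, 13] -> counters=[2,4,3,1,1,1,0,2,1,4,0,5,1,4,0,4,0,2,4,0,0]
Query lv: check counters[8]=1 counters[12]=1 counters[14]=0 -> no

Answer: no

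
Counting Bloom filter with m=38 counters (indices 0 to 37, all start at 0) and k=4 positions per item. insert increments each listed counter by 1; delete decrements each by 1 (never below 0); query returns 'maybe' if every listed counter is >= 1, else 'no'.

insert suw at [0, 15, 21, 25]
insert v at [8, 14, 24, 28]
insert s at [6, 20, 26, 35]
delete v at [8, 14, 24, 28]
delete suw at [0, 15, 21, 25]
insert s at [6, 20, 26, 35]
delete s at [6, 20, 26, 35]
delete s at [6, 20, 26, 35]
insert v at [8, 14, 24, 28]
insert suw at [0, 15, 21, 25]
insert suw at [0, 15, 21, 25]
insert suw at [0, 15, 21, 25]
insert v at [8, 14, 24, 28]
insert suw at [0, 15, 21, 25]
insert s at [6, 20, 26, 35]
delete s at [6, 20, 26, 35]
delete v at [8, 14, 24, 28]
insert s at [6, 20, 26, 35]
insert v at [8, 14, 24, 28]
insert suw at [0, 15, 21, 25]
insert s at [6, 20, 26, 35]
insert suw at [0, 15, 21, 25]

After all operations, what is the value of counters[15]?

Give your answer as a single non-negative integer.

Answer: 6

Derivation:
Step 1: insert suw at [0, 15, 21, 25] -> counters=[1,0,0,0,0,0,0,0,0,0,0,0,0,0,0,1,0,0,0,0,0,1,0,0,0,1,0,0,0,0,0,0,0,0,0,0,0,0]
Step 2: insert v at [8, 14, 24, 28] -> counters=[1,0,0,0,0,0,0,0,1,0,0,0,0,0,1,1,0,0,0,0,0,1,0,0,1,1,0,0,1,0,0,0,0,0,0,0,0,0]
Step 3: insert s at [6, 20, 26, 35] -> counters=[1,0,0,0,0,0,1,0,1,0,0,0,0,0,1,1,0,0,0,0,1,1,0,0,1,1,1,0,1,0,0,0,0,0,0,1,0,0]
Step 4: delete v at [8, 14, 24, 28] -> counters=[1,0,0,0,0,0,1,0,0,0,0,0,0,0,0,1,0,0,0,0,1,1,0,0,0,1,1,0,0,0,0,0,0,0,0,1,0,0]
Step 5: delete suw at [0, 15, 21, 25] -> counters=[0,0,0,0,0,0,1,0,0,0,0,0,0,0,0,0,0,0,0,0,1,0,0,0,0,0,1,0,0,0,0,0,0,0,0,1,0,0]
Step 6: insert s at [6, 20, 26, 35] -> counters=[0,0,0,0,0,0,2,0,0,0,0,0,0,0,0,0,0,0,0,0,2,0,0,0,0,0,2,0,0,0,0,0,0,0,0,2,0,0]
Step 7: delete s at [6, 20, 26, 35] -> counters=[0,0,0,0,0,0,1,0,0,0,0,0,0,0,0,0,0,0,0,0,1,0,0,0,0,0,1,0,0,0,0,0,0,0,0,1,0,0]
Step 8: delete s at [6, 20, 26, 35] -> counters=[0,0,0,0,0,0,0,0,0,0,0,0,0,0,0,0,0,0,0,0,0,0,0,0,0,0,0,0,0,0,0,0,0,0,0,0,0,0]
Step 9: insert v at [8, 14, 24, 28] -> counters=[0,0,0,0,0,0,0,0,1,0,0,0,0,0,1,0,0,0,0,0,0,0,0,0,1,0,0,0,1,0,0,0,0,0,0,0,0,0]
Step 10: insert suw at [0, 15, 21, 25] -> counters=[1,0,0,0,0,0,0,0,1,0,0,0,0,0,1,1,0,0,0,0,0,1,0,0,1,1,0,0,1,0,0,0,0,0,0,0,0,0]
Step 11: insert suw at [0, 15, 21, 25] -> counters=[2,0,0,0,0,0,0,0,1,0,0,0,0,0,1,2,0,0,0,0,0,2,0,0,1,2,0,0,1,0,0,0,0,0,0,0,0,0]
Step 12: insert suw at [0, 15, 21, 25] -> counters=[3,0,0,0,0,0,0,0,1,0,0,0,0,0,1,3,0,0,0,0,0,3,0,0,1,3,0,0,1,0,0,0,0,0,0,0,0,0]
Step 13: insert v at [8, 14, 24, 28] -> counters=[3,0,0,0,0,0,0,0,2,0,0,0,0,0,2,3,0,0,0,0,0,3,0,0,2,3,0,0,2,0,0,0,0,0,0,0,0,0]
Step 14: insert suw at [0, 15, 21, 25] -> counters=[4,0,0,0,0,0,0,0,2,0,0,0,0,0,2,4,0,0,0,0,0,4,0,0,2,4,0,0,2,0,0,0,0,0,0,0,0,0]
Step 15: insert s at [6, 20, 26, 35] -> counters=[4,0,0,0,0,0,1,0,2,0,0,0,0,0,2,4,0,0,0,0,1,4,0,0,2,4,1,0,2,0,0,0,0,0,0,1,0,0]
Step 16: delete s at [6, 20, 26, 35] -> counters=[4,0,0,0,0,0,0,0,2,0,0,0,0,0,2,4,0,0,0,0,0,4,0,0,2,4,0,0,2,0,0,0,0,0,0,0,0,0]
Step 17: delete v at [8, 14, 24, 28] -> counters=[4,0,0,0,0,0,0,0,1,0,0,0,0,0,1,4,0,0,0,0,0,4,0,0,1,4,0,0,1,0,0,0,0,0,0,0,0,0]
Step 18: insert s at [6, 20, 26, 35] -> counters=[4,0,0,0,0,0,1,0,1,0,0,0,0,0,1,4,0,0,0,0,1,4,0,0,1,4,1,0,1,0,0,0,0,0,0,1,0,0]
Step 19: insert v at [8, 14, 24, 28] -> counters=[4,0,0,0,0,0,1,0,2,0,0,0,0,0,2,4,0,0,0,0,1,4,0,0,2,4,1,0,2,0,0,0,0,0,0,1,0,0]
Step 20: insert suw at [0, 15, 21, 25] -> counters=[5,0,0,0,0,0,1,0,2,0,0,0,0,0,2,5,0,0,0,0,1,5,0,0,2,5,1,0,2,0,0,0,0,0,0,1,0,0]
Step 21: insert s at [6, 20, 26, 35] -> counters=[5,0,0,0,0,0,2,0,2,0,0,0,0,0,2,5,0,0,0,0,2,5,0,0,2,5,2,0,2,0,0,0,0,0,0,2,0,0]
Step 22: insert suw at [0, 15, 21, 25] -> counters=[6,0,0,0,0,0,2,0,2,0,0,0,0,0,2,6,0,0,0,0,2,6,0,0,2,6,2,0,2,0,0,0,0,0,0,2,0,0]
Final counters=[6,0,0,0,0,0,2,0,2,0,0,0,0,0,2,6,0,0,0,0,2,6,0,0,2,6,2,0,2,0,0,0,0,0,0,2,0,0] -> counters[15]=6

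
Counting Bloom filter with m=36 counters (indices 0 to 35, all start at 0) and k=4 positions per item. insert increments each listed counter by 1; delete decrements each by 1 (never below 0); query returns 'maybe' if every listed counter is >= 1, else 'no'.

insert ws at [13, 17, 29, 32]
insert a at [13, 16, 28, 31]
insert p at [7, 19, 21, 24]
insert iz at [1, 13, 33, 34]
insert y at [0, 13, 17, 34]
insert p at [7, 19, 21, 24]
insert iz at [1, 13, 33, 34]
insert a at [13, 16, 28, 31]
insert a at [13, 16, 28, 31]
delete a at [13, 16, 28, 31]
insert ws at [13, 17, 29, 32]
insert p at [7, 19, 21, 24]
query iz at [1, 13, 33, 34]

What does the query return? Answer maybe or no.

Answer: maybe

Derivation:
Step 1: insert ws at [13, 17, 29, 32] -> counters=[0,0,0,0,0,0,0,0,0,0,0,0,0,1,0,0,0,1,0,0,0,0,0,0,0,0,0,0,0,1,0,0,1,0,0,0]
Step 2: insert a at [13, 16, 28, 31] -> counters=[0,0,0,0,0,0,0,0,0,0,0,0,0,2,0,0,1,1,0,0,0,0,0,0,0,0,0,0,1,1,0,1,1,0,0,0]
Step 3: insert p at [7, 19, 21, 24] -> counters=[0,0,0,0,0,0,0,1,0,0,0,0,0,2,0,0,1,1,0,1,0,1,0,0,1,0,0,0,1,1,0,1,1,0,0,0]
Step 4: insert iz at [1, 13, 33, 34] -> counters=[0,1,0,0,0,0,0,1,0,0,0,0,0,3,0,0,1,1,0,1,0,1,0,0,1,0,0,0,1,1,0,1,1,1,1,0]
Step 5: insert y at [0, 13, 17, 34] -> counters=[1,1,0,0,0,0,0,1,0,0,0,0,0,4,0,0,1,2,0,1,0,1,0,0,1,0,0,0,1,1,0,1,1,1,2,0]
Step 6: insert p at [7, 19, 21, 24] -> counters=[1,1,0,0,0,0,0,2,0,0,0,0,0,4,0,0,1,2,0,2,0,2,0,0,2,0,0,0,1,1,0,1,1,1,2,0]
Step 7: insert iz at [1, 13, 33, 34] -> counters=[1,2,0,0,0,0,0,2,0,0,0,0,0,5,0,0,1,2,0,2,0,2,0,0,2,0,0,0,1,1,0,1,1,2,3,0]
Step 8: insert a at [13, 16, 28, 31] -> counters=[1,2,0,0,0,0,0,2,0,0,0,0,0,6,0,0,2,2,0,2,0,2,0,0,2,0,0,0,2,1,0,2,1,2,3,0]
Step 9: insert a at [13, 16, 28, 31] -> counters=[1,2,0,0,0,0,0,2,0,0,0,0,0,7,0,0,3,2,0,2,0,2,0,0,2,0,0,0,3,1,0,3,1,2,3,0]
Step 10: delete a at [13, 16, 28, 31] -> counters=[1,2,0,0,0,0,0,2,0,0,0,0,0,6,0,0,2,2,0,2,0,2,0,0,2,0,0,0,2,1,0,2,1,2,3,0]
Step 11: insert ws at [13, 17, 29, 32] -> counters=[1,2,0,0,0,0,0,2,0,0,0,0,0,7,0,0,2,3,0,2,0,2,0,0,2,0,0,0,2,2,0,2,2,2,3,0]
Step 12: insert p at [7, 19, 21, 24] -> counters=[1,2,0,0,0,0,0,3,0,0,0,0,0,7,0,0,2,3,0,3,0,3,0,0,3,0,0,0,2,2,0,2,2,2,3,0]
Query iz: check counters[1]=2 counters[13]=7 counters[33]=2 counters[34]=3 -> maybe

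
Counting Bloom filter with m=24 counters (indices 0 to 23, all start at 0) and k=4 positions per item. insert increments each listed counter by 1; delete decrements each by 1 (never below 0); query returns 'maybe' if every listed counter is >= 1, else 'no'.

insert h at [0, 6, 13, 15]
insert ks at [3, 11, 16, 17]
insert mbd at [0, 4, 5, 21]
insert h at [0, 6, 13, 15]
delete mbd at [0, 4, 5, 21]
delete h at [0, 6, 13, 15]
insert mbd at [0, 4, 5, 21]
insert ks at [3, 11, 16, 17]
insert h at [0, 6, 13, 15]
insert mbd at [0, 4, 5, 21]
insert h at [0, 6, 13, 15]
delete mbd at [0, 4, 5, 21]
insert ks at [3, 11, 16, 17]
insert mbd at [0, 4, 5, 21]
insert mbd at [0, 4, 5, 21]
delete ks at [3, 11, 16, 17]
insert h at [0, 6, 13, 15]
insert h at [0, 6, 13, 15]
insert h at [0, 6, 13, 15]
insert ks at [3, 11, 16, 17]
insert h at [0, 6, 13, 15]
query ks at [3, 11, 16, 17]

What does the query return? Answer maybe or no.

Answer: maybe

Derivation:
Step 1: insert h at [0, 6, 13, 15] -> counters=[1,0,0,0,0,0,1,0,0,0,0,0,0,1,0,1,0,0,0,0,0,0,0,0]
Step 2: insert ks at [3, 11, 16, 17] -> counters=[1,0,0,1,0,0,1,0,0,0,0,1,0,1,0,1,1,1,0,0,0,0,0,0]
Step 3: insert mbd at [0, 4, 5, 21] -> counters=[2,0,0,1,1,1,1,0,0,0,0,1,0,1,0,1,1,1,0,0,0,1,0,0]
Step 4: insert h at [0, 6, 13, 15] -> counters=[3,0,0,1,1,1,2,0,0,0,0,1,0,2,0,2,1,1,0,0,0,1,0,0]
Step 5: delete mbd at [0, 4, 5, 21] -> counters=[2,0,0,1,0,0,2,0,0,0,0,1,0,2,0,2,1,1,0,0,0,0,0,0]
Step 6: delete h at [0, 6, 13, 15] -> counters=[1,0,0,1,0,0,1,0,0,0,0,1,0,1,0,1,1,1,0,0,0,0,0,0]
Step 7: insert mbd at [0, 4, 5, 21] -> counters=[2,0,0,1,1,1,1,0,0,0,0,1,0,1,0,1,1,1,0,0,0,1,0,0]
Step 8: insert ks at [3, 11, 16, 17] -> counters=[2,0,0,2,1,1,1,0,0,0,0,2,0,1,0,1,2,2,0,0,0,1,0,0]
Step 9: insert h at [0, 6, 13, 15] -> counters=[3,0,0,2,1,1,2,0,0,0,0,2,0,2,0,2,2,2,0,0,0,1,0,0]
Step 10: insert mbd at [0, 4, 5, 21] -> counters=[4,0,0,2,2,2,2,0,0,0,0,2,0,2,0,2,2,2,0,0,0,2,0,0]
Step 11: insert h at [0, 6, 13, 15] -> counters=[5,0,0,2,2,2,3,0,0,0,0,2,0,3,0,3,2,2,0,0,0,2,0,0]
Step 12: delete mbd at [0, 4, 5, 21] -> counters=[4,0,0,2,1,1,3,0,0,0,0,2,0,3,0,3,2,2,0,0,0,1,0,0]
Step 13: insert ks at [3, 11, 16, 17] -> counters=[4,0,0,3,1,1,3,0,0,0,0,3,0,3,0,3,3,3,0,0,0,1,0,0]
Step 14: insert mbd at [0, 4, 5, 21] -> counters=[5,0,0,3,2,2,3,0,0,0,0,3,0,3,0,3,3,3,0,0,0,2,0,0]
Step 15: insert mbd at [0, 4, 5, 21] -> counters=[6,0,0,3,3,3,3,0,0,0,0,3,0,3,0,3,3,3,0,0,0,3,0,0]
Step 16: delete ks at [3, 11, 16, 17] -> counters=[6,0,0,2,3,3,3,0,0,0,0,2,0,3,0,3,2,2,0,0,0,3,0,0]
Step 17: insert h at [0, 6, 13, 15] -> counters=[7,0,0,2,3,3,4,0,0,0,0,2,0,4,0,4,2,2,0,0,0,3,0,0]
Step 18: insert h at [0, 6, 13, 15] -> counters=[8,0,0,2,3,3,5,0,0,0,0,2,0,5,0,5,2,2,0,0,0,3,0,0]
Step 19: insert h at [0, 6, 13, 15] -> counters=[9,0,0,2,3,3,6,0,0,0,0,2,0,6,0,6,2,2,0,0,0,3,0,0]
Step 20: insert ks at [3, 11, 16, 17] -> counters=[9,0,0,3,3,3,6,0,0,0,0,3,0,6,0,6,3,3,0,0,0,3,0,0]
Step 21: insert h at [0, 6, 13, 15] -> counters=[10,0,0,3,3,3,7,0,0,0,0,3,0,7,0,7,3,3,0,0,0,3,0,0]
Query ks: check counters[3]=3 counters[11]=3 counters[16]=3 counters[17]=3 -> maybe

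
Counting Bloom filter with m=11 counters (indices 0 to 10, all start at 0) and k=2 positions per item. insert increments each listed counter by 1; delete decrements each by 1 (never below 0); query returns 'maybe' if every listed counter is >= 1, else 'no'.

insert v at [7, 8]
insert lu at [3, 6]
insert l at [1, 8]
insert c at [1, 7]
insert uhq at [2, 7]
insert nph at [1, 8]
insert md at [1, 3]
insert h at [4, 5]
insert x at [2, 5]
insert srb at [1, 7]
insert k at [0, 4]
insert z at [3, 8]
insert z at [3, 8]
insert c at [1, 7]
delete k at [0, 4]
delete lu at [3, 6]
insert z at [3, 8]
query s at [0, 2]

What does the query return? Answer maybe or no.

Answer: no

Derivation:
Step 1: insert v at [7, 8] -> counters=[0,0,0,0,0,0,0,1,1,0,0]
Step 2: insert lu at [3, 6] -> counters=[0,0,0,1,0,0,1,1,1,0,0]
Step 3: insert l at [1, 8] -> counters=[0,1,0,1,0,0,1,1,2,0,0]
Step 4: insert c at [1, 7] -> counters=[0,2,0,1,0,0,1,2,2,0,0]
Step 5: insert uhq at [2, 7] -> counters=[0,2,1,1,0,0,1,3,2,0,0]
Step 6: insert nph at [1, 8] -> counters=[0,3,1,1,0,0,1,3,3,0,0]
Step 7: insert md at [1, 3] -> counters=[0,4,1,2,0,0,1,3,3,0,0]
Step 8: insert h at [4, 5] -> counters=[0,4,1,2,1,1,1,3,3,0,0]
Step 9: insert x at [2, 5] -> counters=[0,4,2,2,1,2,1,3,3,0,0]
Step 10: insert srb at [1, 7] -> counters=[0,5,2,2,1,2,1,4,3,0,0]
Step 11: insert k at [0, 4] -> counters=[1,5,2,2,2,2,1,4,3,0,0]
Step 12: insert z at [3, 8] -> counters=[1,5,2,3,2,2,1,4,4,0,0]
Step 13: insert z at [3, 8] -> counters=[1,5,2,4,2,2,1,4,5,0,0]
Step 14: insert c at [1, 7] -> counters=[1,6,2,4,2,2,1,5,5,0,0]
Step 15: delete k at [0, 4] -> counters=[0,6,2,4,1,2,1,5,5,0,0]
Step 16: delete lu at [3, 6] -> counters=[0,6,2,3,1,2,0,5,5,0,0]
Step 17: insert z at [3, 8] -> counters=[0,6,2,4,1,2,0,5,6,0,0]
Query s: check counters[0]=0 counters[2]=2 -> no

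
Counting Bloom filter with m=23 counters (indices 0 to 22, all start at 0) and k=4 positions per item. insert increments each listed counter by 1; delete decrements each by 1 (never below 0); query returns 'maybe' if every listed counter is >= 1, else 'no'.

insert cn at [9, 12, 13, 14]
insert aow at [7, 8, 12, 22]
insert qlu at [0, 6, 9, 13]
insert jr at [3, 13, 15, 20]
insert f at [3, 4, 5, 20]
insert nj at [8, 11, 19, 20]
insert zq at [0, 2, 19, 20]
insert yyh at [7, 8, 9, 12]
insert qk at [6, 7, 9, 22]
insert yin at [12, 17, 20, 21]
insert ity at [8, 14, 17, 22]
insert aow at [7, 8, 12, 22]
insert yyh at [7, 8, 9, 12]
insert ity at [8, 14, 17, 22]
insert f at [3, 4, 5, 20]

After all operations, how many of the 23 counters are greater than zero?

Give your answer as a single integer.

Answer: 19

Derivation:
Step 1: insert cn at [9, 12, 13, 14] -> counters=[0,0,0,0,0,0,0,0,0,1,0,0,1,1,1,0,0,0,0,0,0,0,0]
Step 2: insert aow at [7, 8, 12, 22] -> counters=[0,0,0,0,0,0,0,1,1,1,0,0,2,1,1,0,0,0,0,0,0,0,1]
Step 3: insert qlu at [0, 6, 9, 13] -> counters=[1,0,0,0,0,0,1,1,1,2,0,0,2,2,1,0,0,0,0,0,0,0,1]
Step 4: insert jr at [3, 13, 15, 20] -> counters=[1,0,0,1,0,0,1,1,1,2,0,0,2,3,1,1,0,0,0,0,1,0,1]
Step 5: insert f at [3, 4, 5, 20] -> counters=[1,0,0,2,1,1,1,1,1,2,0,0,2,3,1,1,0,0,0,0,2,0,1]
Step 6: insert nj at [8, 11, 19, 20] -> counters=[1,0,0,2,1,1,1,1,2,2,0,1,2,3,1,1,0,0,0,1,3,0,1]
Step 7: insert zq at [0, 2, 19, 20] -> counters=[2,0,1,2,1,1,1,1,2,2,0,1,2,3,1,1,0,0,0,2,4,0,1]
Step 8: insert yyh at [7, 8, 9, 12] -> counters=[2,0,1,2,1,1,1,2,3,3,0,1,3,3,1,1,0,0,0,2,4,0,1]
Step 9: insert qk at [6, 7, 9, 22] -> counters=[2,0,1,2,1,1,2,3,3,4,0,1,3,3,1,1,0,0,0,2,4,0,2]
Step 10: insert yin at [12, 17, 20, 21] -> counters=[2,0,1,2,1,1,2,3,3,4,0,1,4,3,1,1,0,1,0,2,5,1,2]
Step 11: insert ity at [8, 14, 17, 22] -> counters=[2,0,1,2,1,1,2,3,4,4,0,1,4,3,2,1,0,2,0,2,5,1,3]
Step 12: insert aow at [7, 8, 12, 22] -> counters=[2,0,1,2,1,1,2,4,5,4,0,1,5,3,2,1,0,2,0,2,5,1,4]
Step 13: insert yyh at [7, 8, 9, 12] -> counters=[2,0,1,2,1,1,2,5,6,5,0,1,6,3,2,1,0,2,0,2,5,1,4]
Step 14: insert ity at [8, 14, 17, 22] -> counters=[2,0,1,2,1,1,2,5,7,5,0,1,6,3,3,1,0,3,0,2,5,1,5]
Step 15: insert f at [3, 4, 5, 20] -> counters=[2,0,1,3,2,2,2,5,7,5,0,1,6,3,3,1,0,3,0,2,6,1,5]
Final counters=[2,0,1,3,2,2,2,5,7,5,0,1,6,3,3,1,0,3,0,2,6,1,5] -> 19 nonzero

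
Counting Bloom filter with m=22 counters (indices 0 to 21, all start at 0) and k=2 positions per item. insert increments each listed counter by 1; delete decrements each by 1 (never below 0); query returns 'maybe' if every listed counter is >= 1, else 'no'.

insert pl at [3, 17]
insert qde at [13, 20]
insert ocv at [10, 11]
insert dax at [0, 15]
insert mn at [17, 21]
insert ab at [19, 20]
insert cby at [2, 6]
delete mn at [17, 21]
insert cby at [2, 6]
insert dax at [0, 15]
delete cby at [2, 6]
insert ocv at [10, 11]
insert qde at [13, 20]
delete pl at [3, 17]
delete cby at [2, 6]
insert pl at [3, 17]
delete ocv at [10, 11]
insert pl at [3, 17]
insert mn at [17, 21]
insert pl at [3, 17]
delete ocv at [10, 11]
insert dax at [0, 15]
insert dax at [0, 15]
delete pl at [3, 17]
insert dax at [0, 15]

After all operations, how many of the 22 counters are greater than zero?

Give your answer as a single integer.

Step 1: insert pl at [3, 17] -> counters=[0,0,0,1,0,0,0,0,0,0,0,0,0,0,0,0,0,1,0,0,0,0]
Step 2: insert qde at [13, 20] -> counters=[0,0,0,1,0,0,0,0,0,0,0,0,0,1,0,0,0,1,0,0,1,0]
Step 3: insert ocv at [10, 11] -> counters=[0,0,0,1,0,0,0,0,0,0,1,1,0,1,0,0,0,1,0,0,1,0]
Step 4: insert dax at [0, 15] -> counters=[1,0,0,1,0,0,0,0,0,0,1,1,0,1,0,1,0,1,0,0,1,0]
Step 5: insert mn at [17, 21] -> counters=[1,0,0,1,0,0,0,0,0,0,1,1,0,1,0,1,0,2,0,0,1,1]
Step 6: insert ab at [19, 20] -> counters=[1,0,0,1,0,0,0,0,0,0,1,1,0,1,0,1,0,2,0,1,2,1]
Step 7: insert cby at [2, 6] -> counters=[1,0,1,1,0,0,1,0,0,0,1,1,0,1,0,1,0,2,0,1,2,1]
Step 8: delete mn at [17, 21] -> counters=[1,0,1,1,0,0,1,0,0,0,1,1,0,1,0,1,0,1,0,1,2,0]
Step 9: insert cby at [2, 6] -> counters=[1,0,2,1,0,0,2,0,0,0,1,1,0,1,0,1,0,1,0,1,2,0]
Step 10: insert dax at [0, 15] -> counters=[2,0,2,1,0,0,2,0,0,0,1,1,0,1,0,2,0,1,0,1,2,0]
Step 11: delete cby at [2, 6] -> counters=[2,0,1,1,0,0,1,0,0,0,1,1,0,1,0,2,0,1,0,1,2,0]
Step 12: insert ocv at [10, 11] -> counters=[2,0,1,1,0,0,1,0,0,0,2,2,0,1,0,2,0,1,0,1,2,0]
Step 13: insert qde at [13, 20] -> counters=[2,0,1,1,0,0,1,0,0,0,2,2,0,2,0,2,0,1,0,1,3,0]
Step 14: delete pl at [3, 17] -> counters=[2,0,1,0,0,0,1,0,0,0,2,2,0,2,0,2,0,0,0,1,3,0]
Step 15: delete cby at [2, 6] -> counters=[2,0,0,0,0,0,0,0,0,0,2,2,0,2,0,2,0,0,0,1,3,0]
Step 16: insert pl at [3, 17] -> counters=[2,0,0,1,0,0,0,0,0,0,2,2,0,2,0,2,0,1,0,1,3,0]
Step 17: delete ocv at [10, 11] -> counters=[2,0,0,1,0,0,0,0,0,0,1,1,0,2,0,2,0,1,0,1,3,0]
Step 18: insert pl at [3, 17] -> counters=[2,0,0,2,0,0,0,0,0,0,1,1,0,2,0,2,0,2,0,1,3,0]
Step 19: insert mn at [17, 21] -> counters=[2,0,0,2,0,0,0,0,0,0,1,1,0,2,0,2,0,3,0,1,3,1]
Step 20: insert pl at [3, 17] -> counters=[2,0,0,3,0,0,0,0,0,0,1,1,0,2,0,2,0,4,0,1,3,1]
Step 21: delete ocv at [10, 11] -> counters=[2,0,0,3,0,0,0,0,0,0,0,0,0,2,0,2,0,4,0,1,3,1]
Step 22: insert dax at [0, 15] -> counters=[3,0,0,3,0,0,0,0,0,0,0,0,0,2,0,3,0,4,0,1,3,1]
Step 23: insert dax at [0, 15] -> counters=[4,0,0,3,0,0,0,0,0,0,0,0,0,2,0,4,0,4,0,1,3,1]
Step 24: delete pl at [3, 17] -> counters=[4,0,0,2,0,0,0,0,0,0,0,0,0,2,0,4,0,3,0,1,3,1]
Step 25: insert dax at [0, 15] -> counters=[5,0,0,2,0,0,0,0,0,0,0,0,0,2,0,5,0,3,0,1,3,1]
Final counters=[5,0,0,2,0,0,0,0,0,0,0,0,0,2,0,5,0,3,0,1,3,1] -> 8 nonzero

Answer: 8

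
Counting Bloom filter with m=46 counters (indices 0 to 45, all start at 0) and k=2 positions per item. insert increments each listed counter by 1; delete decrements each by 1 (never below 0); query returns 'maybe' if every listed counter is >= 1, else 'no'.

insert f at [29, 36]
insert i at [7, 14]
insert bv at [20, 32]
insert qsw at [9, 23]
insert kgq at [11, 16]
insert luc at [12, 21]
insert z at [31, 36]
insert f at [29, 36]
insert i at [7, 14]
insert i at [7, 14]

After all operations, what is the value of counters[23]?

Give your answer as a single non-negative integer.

Answer: 1

Derivation:
Step 1: insert f at [29, 36] -> counters=[0,0,0,0,0,0,0,0,0,0,0,0,0,0,0,0,0,0,0,0,0,0,0,0,0,0,0,0,0,1,0,0,0,0,0,0,1,0,0,0,0,0,0,0,0,0]
Step 2: insert i at [7, 14] -> counters=[0,0,0,0,0,0,0,1,0,0,0,0,0,0,1,0,0,0,0,0,0,0,0,0,0,0,0,0,0,1,0,0,0,0,0,0,1,0,0,0,0,0,0,0,0,0]
Step 3: insert bv at [20, 32] -> counters=[0,0,0,0,0,0,0,1,0,0,0,0,0,0,1,0,0,0,0,0,1,0,0,0,0,0,0,0,0,1,0,0,1,0,0,0,1,0,0,0,0,0,0,0,0,0]
Step 4: insert qsw at [9, 23] -> counters=[0,0,0,0,0,0,0,1,0,1,0,0,0,0,1,0,0,0,0,0,1,0,0,1,0,0,0,0,0,1,0,0,1,0,0,0,1,0,0,0,0,0,0,0,0,0]
Step 5: insert kgq at [11, 16] -> counters=[0,0,0,0,0,0,0,1,0,1,0,1,0,0,1,0,1,0,0,0,1,0,0,1,0,0,0,0,0,1,0,0,1,0,0,0,1,0,0,0,0,0,0,0,0,0]
Step 6: insert luc at [12, 21] -> counters=[0,0,0,0,0,0,0,1,0,1,0,1,1,0,1,0,1,0,0,0,1,1,0,1,0,0,0,0,0,1,0,0,1,0,0,0,1,0,0,0,0,0,0,0,0,0]
Step 7: insert z at [31, 36] -> counters=[0,0,0,0,0,0,0,1,0,1,0,1,1,0,1,0,1,0,0,0,1,1,0,1,0,0,0,0,0,1,0,1,1,0,0,0,2,0,0,0,0,0,0,0,0,0]
Step 8: insert f at [29, 36] -> counters=[0,0,0,0,0,0,0,1,0,1,0,1,1,0,1,0,1,0,0,0,1,1,0,1,0,0,0,0,0,2,0,1,1,0,0,0,3,0,0,0,0,0,0,0,0,0]
Step 9: insert i at [7, 14] -> counters=[0,0,0,0,0,0,0,2,0,1,0,1,1,0,2,0,1,0,0,0,1,1,0,1,0,0,0,0,0,2,0,1,1,0,0,0,3,0,0,0,0,0,0,0,0,0]
Step 10: insert i at [7, 14] -> counters=[0,0,0,0,0,0,0,3,0,1,0,1,1,0,3,0,1,0,0,0,1,1,0,1,0,0,0,0,0,2,0,1,1,0,0,0,3,0,0,0,0,0,0,0,0,0]
Final counters=[0,0,0,0,0,0,0,3,0,1,0,1,1,0,3,0,1,0,0,0,1,1,0,1,0,0,0,0,0,2,0,1,1,0,0,0,3,0,0,0,0,0,0,0,0,0] -> counters[23]=1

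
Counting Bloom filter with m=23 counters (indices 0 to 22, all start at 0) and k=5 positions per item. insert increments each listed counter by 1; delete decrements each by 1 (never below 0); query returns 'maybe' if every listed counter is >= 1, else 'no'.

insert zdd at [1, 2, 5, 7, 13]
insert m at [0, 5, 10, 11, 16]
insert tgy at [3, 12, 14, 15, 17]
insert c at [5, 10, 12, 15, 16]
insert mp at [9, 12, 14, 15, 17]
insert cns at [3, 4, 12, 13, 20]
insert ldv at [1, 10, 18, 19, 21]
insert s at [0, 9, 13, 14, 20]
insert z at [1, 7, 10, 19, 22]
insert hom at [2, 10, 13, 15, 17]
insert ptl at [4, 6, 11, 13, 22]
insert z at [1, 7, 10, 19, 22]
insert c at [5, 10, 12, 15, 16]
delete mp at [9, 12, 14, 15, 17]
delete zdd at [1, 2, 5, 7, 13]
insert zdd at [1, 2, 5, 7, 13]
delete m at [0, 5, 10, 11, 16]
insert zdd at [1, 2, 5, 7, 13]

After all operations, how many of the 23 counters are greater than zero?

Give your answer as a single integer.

Step 1: insert zdd at [1, 2, 5, 7, 13] -> counters=[0,1,1,0,0,1,0,1,0,0,0,0,0,1,0,0,0,0,0,0,0,0,0]
Step 2: insert m at [0, 5, 10, 11, 16] -> counters=[1,1,1,0,0,2,0,1,0,0,1,1,0,1,0,0,1,0,0,0,0,0,0]
Step 3: insert tgy at [3, 12, 14, 15, 17] -> counters=[1,1,1,1,0,2,0,1,0,0,1,1,1,1,1,1,1,1,0,0,0,0,0]
Step 4: insert c at [5, 10, 12, 15, 16] -> counters=[1,1,1,1,0,3,0,1,0,0,2,1,2,1,1,2,2,1,0,0,0,0,0]
Step 5: insert mp at [9, 12, 14, 15, 17] -> counters=[1,1,1,1,0,3,0,1,0,1,2,1,3,1,2,3,2,2,0,0,0,0,0]
Step 6: insert cns at [3, 4, 12, 13, 20] -> counters=[1,1,1,2,1,3,0,1,0,1,2,1,4,2,2,3,2,2,0,0,1,0,0]
Step 7: insert ldv at [1, 10, 18, 19, 21] -> counters=[1,2,1,2,1,3,0,1,0,1,3,1,4,2,2,3,2,2,1,1,1,1,0]
Step 8: insert s at [0, 9, 13, 14, 20] -> counters=[2,2,1,2,1,3,0,1,0,2,3,1,4,3,3,3,2,2,1,1,2,1,0]
Step 9: insert z at [1, 7, 10, 19, 22] -> counters=[2,3,1,2,1,3,0,2,0,2,4,1,4,3,3,3,2,2,1,2,2,1,1]
Step 10: insert hom at [2, 10, 13, 15, 17] -> counters=[2,3,2,2,1,3,0,2,0,2,5,1,4,4,3,4,2,3,1,2,2,1,1]
Step 11: insert ptl at [4, 6, 11, 13, 22] -> counters=[2,3,2,2,2,3,1,2,0,2,5,2,4,5,3,4,2,3,1,2,2,1,2]
Step 12: insert z at [1, 7, 10, 19, 22] -> counters=[2,4,2,2,2,3,1,3,0,2,6,2,4,5,3,4,2,3,1,3,2,1,3]
Step 13: insert c at [5, 10, 12, 15, 16] -> counters=[2,4,2,2,2,4,1,3,0,2,7,2,5,5,3,5,3,3,1,3,2,1,3]
Step 14: delete mp at [9, 12, 14, 15, 17] -> counters=[2,4,2,2,2,4,1,3,0,1,7,2,4,5,2,4,3,2,1,3,2,1,3]
Step 15: delete zdd at [1, 2, 5, 7, 13] -> counters=[2,3,1,2,2,3,1,2,0,1,7,2,4,4,2,4,3,2,1,3,2,1,3]
Step 16: insert zdd at [1, 2, 5, 7, 13] -> counters=[2,4,2,2,2,4,1,3,0,1,7,2,4,5,2,4,3,2,1,3,2,1,3]
Step 17: delete m at [0, 5, 10, 11, 16] -> counters=[1,4,2,2,2,3,1,3,0,1,6,1,4,5,2,4,2,2,1,3,2,1,3]
Step 18: insert zdd at [1, 2, 5, 7, 13] -> counters=[1,5,3,2,2,4,1,4,0,1,6,1,4,6,2,4,2,2,1,3,2,1,3]
Final counters=[1,5,3,2,2,4,1,4,0,1,6,1,4,6,2,4,2,2,1,3,2,1,3] -> 22 nonzero

Answer: 22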